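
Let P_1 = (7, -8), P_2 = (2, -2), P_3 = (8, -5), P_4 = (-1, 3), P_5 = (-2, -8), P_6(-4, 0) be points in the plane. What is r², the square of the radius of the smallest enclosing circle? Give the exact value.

By Welzl's lemma the MEC is supported by two points (diametrically opposite) or three points (on a circumcircle).
The minimum enclosing circle is determined by three boundary points: P_1, P_4, P_6.
Their circumcentre is (81/38, -119/38) with r² = 34225/722.
The farthest remaining point P_5 is at distance² 29437/722 ≤ 34225/722.

34225/722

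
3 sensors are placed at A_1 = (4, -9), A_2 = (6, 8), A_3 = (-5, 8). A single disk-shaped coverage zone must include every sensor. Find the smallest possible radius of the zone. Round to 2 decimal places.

9.68

Side lengths²: A_1A_2² = 293, A_1A_3² = 370, A_2A_3² = 121.
Since A_1A_3² = 370 < 293 + 121 = 414, the triangle is acute, so the smallest enclosing circle is the circumcircle.
Circumcentre = (0.5, 1/34), r² = 54205/578.
r = √(54205/578) ≈ 9.68.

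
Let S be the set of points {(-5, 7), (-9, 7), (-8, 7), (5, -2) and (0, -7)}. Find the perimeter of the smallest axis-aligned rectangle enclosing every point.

Width = max x − min x = 5 − (-9) = 14.
Height = max y − min y = 7 − (-7) = 14.
Perimeter = 2(14 + 14) = 56.

56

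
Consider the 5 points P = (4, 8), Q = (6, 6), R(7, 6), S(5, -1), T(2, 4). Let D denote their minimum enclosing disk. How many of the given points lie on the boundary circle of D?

The minimum enclosing circle of a finite set is fixed by two of the points (as a diameter) or three (as a circumcircle).
The farthest pair is P–S with squared distance 82. The circle on this segment as diameter has centre (4.5, 3.5) and r² = 82/4 = 20.5.
Check Q: distance² to centre = 8.5 ≤ 20.5, so it lies inside.
All remaining points lie in this disk, and no smaller disk contains both endpoints, so this is the minimum enclosing circle.
The points at distance exactly r from the centre are P, S — 2 points.

2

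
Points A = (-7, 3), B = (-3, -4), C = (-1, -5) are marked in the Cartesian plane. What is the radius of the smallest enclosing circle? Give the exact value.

Side lengths²: AB² = 65, AC² = 100, BC² = 5.
Since AC² = 100 ≥ 65 + 5 = 70, the angle opposite AC is not acute, so the smallest enclosing circle has AC as diameter.
Centre = midpoint of AC = (-4, -1), r² = 100/4 = 25.
r = √25 = 5.

5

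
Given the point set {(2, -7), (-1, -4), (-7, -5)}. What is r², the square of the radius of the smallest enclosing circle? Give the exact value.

21.25

Call the three points A, B, C in the order given.
Side lengths²: AB² = 18, AC² = 85, BC² = 37.
Since AC² = 85 ≥ 37 + 18 = 55, the angle opposite AC is not acute, so the smallest enclosing circle has AC as diameter.
Centre = midpoint of AC = (-2.5, -6), r² = 85/4 = 21.25.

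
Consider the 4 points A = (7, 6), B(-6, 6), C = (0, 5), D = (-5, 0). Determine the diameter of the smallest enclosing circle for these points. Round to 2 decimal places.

13.60

By Welzl's lemma the MEC is supported by two points (diametrically opposite) or three points (on a circumcircle).
The minimum enclosing circle is determined by three boundary points: A, B, D.
Their circumcentre is (0.5, 4) with r² = 46.25.
The farthest remaining point C is at distance² 1.25 ≤ 46.25.
Diameter = 2r = 2√(46.25) ≈ 13.60.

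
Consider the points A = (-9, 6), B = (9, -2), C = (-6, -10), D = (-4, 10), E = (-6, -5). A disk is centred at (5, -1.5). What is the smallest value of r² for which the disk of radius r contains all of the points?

The required radius is the distance from (5, -1.5) to the farthest point.
Squared distances: 252.25, 16.25, 193.25, 213.25, 133.25.
Maximum is 252.25, attained at A.

252.25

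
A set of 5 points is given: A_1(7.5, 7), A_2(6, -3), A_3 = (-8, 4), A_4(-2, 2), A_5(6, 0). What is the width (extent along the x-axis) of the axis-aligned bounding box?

max x = 7.5, min x = -8, so width = 15.5.

15.5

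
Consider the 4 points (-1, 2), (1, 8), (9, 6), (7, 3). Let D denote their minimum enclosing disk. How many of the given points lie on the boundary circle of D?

2

A smallest enclosing disk is always determined by at most three of the input points on its boundary.
The farthest pair is (-1, 2)–(9, 6) with squared distance 116. The circle on this segment as diameter has centre (4, 4) and r² = 116/4 = 29.
Check (1, 8): distance² to centre = 25 ≤ 29, so it lies inside.
All remaining points lie in this disk, and no smaller disk contains both endpoints, so this is the minimum enclosing circle.
The points at distance exactly r from the centre are (-1, 2), (9, 6) — 2 points.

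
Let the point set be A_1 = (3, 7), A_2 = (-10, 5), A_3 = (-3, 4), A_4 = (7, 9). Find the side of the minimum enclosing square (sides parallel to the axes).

The bounding box has width 17 and height 5.
An axis-aligned square enclosing the set must have side ≥ max(width, height).
So the minimum side is max(17, 5) = 17.

17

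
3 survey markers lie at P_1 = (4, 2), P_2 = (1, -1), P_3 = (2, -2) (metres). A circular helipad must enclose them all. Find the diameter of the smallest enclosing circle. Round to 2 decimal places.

Side lengths²: P_1P_2² = 18, P_1P_3² = 20, P_2P_3² = 2.
Since P_1P_3² = 20 ≥ 18 + 2 = 20, the angle opposite P_1P_3 is not acute, so the smallest enclosing circle has P_1P_3 as diameter.
Centre = midpoint of P_1P_3 = (3, 0), r² = 20/4 = 5.
Diameter = 2r = 2√5 ≈ 4.47.

4.47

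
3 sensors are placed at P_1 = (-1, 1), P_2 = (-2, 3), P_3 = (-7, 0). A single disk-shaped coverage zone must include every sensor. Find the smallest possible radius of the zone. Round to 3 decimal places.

3.050

Side lengths²: P_1P_2² = 5, P_1P_3² = 37, P_2P_3² = 34.
Since P_1P_3² = 37 < 34 + 5 = 39, the triangle is acute, so the smallest enclosing circle is the circumcircle.
Circumcentre = (-105/26, 19/26), r² = 3145/338.
r = √(3145/338) ≈ 3.050.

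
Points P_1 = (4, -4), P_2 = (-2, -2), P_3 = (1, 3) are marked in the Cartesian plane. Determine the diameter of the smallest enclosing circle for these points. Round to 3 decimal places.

Side lengths²: P_1P_2² = 40, P_1P_3² = 58, P_2P_3² = 34.
Since P_1P_3² = 58 < 40 + 34 = 74, the triangle is acute, so the smallest enclosing circle is the circumcircle.
Circumcentre = (31/18, -5/6), r² = 2465/162.
Diameter = 2r = 2√(2465/162) ≈ 7.802.

7.802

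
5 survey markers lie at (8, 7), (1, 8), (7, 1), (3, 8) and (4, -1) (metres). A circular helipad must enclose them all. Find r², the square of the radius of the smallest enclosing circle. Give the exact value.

The minimum enclosing circle of a finite set is fixed by two of the points (as a diameter) or three (as a circumcircle).
The minimum enclosing circle is determined by three boundary points: (8, 7), (1, 8), (4, -1).
Their circumcentre is (4, 4) with r² = 25.
The farthest remaining point (7, 1) is at distance² 18 ≤ 25.

25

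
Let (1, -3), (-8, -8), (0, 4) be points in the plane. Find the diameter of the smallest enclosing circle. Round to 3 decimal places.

14.422

Call the three points A, B, C in the order given.
Side lengths²: AB² = 106, AC² = 50, BC² = 208.
Since BC² = 208 ≥ 106 + 50 = 156, the angle opposite BC is not acute, so the smallest enclosing circle has BC as diameter.
Centre = midpoint of BC = (-4, -2), r² = 208/4 = 52.
Diameter = 2r = 2√52 ≈ 14.422.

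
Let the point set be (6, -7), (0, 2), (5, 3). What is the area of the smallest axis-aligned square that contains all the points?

The bounding box has width 6 and height 10.
An axis-aligned square enclosing the set must have side ≥ max(width, height).
So the minimum side is max(6, 10) = 10.
Area = 10² = 100.

100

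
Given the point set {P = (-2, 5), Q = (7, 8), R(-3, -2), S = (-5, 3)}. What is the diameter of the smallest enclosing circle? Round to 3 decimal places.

The farthest pair is Q–R with squared distance 200. The circle on this segment as diameter has centre (2, 3) and r² = 200/4 = 50.
Check P: distance² to centre = 20 ≤ 50, so it lies inside.
All remaining points lie in this disk, and no smaller disk contains both endpoints, so this is the minimum enclosing circle.
Diameter = 2r = 2√50 ≈ 14.142.

14.142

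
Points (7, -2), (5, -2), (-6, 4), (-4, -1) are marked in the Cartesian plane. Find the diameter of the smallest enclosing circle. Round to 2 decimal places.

The minimum enclosing circle of a finite set is fixed by two of the points (as a diameter) or three (as a circumcircle).
The farthest pair is (7, -2)–(-6, 4) with squared distance 205. The circle on this segment as diameter has centre (0.5, 1) and r² = 205/4 = 51.25.
Check (5, -2): distance² to centre = 29.25 ≤ 51.25, so it lies inside.
All remaining points lie in this disk, and no smaller disk contains both endpoints, so this is the minimum enclosing circle.
Diameter = 2r = 2√(51.25) ≈ 14.32.

14.32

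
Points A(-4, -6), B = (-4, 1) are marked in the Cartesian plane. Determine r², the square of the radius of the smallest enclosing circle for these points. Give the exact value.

The smallest circle enclosing two points has them as diameter endpoints.
Centre = midpoint = (-4, -2.5); r² = |AB|²/4 = 49/4 = 12.25.

12.25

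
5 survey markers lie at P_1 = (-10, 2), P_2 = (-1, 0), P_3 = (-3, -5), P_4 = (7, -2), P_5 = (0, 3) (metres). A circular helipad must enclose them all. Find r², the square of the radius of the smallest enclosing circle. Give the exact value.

By Welzl's lemma the MEC is supported by two points (diametrically opposite) or three points (on a circumcircle).
The farthest pair is P_1–P_4 with squared distance 305. The circle on this segment as diameter has centre (-1.5, 0) and r² = 305/4 = 76.25.
Check P_2: distance² to centre = 0.25 ≤ 76.25, so it lies inside.
All remaining points lie in this disk, and no smaller disk contains both endpoints, so this is the minimum enclosing circle.

76.25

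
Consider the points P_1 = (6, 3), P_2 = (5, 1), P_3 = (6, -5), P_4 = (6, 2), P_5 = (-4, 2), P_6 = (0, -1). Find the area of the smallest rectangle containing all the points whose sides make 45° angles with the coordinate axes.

In coordinates u = x + y, v = x − y the rectangle is axis-aligned; the map (x,y)→(u,v) scales areas by 2.
u-values: 9, 6, 1, 8, -2, -1; range = 9 − (-2) = 11.
v-values: 3, 4, 11, 4, -6, 1; range = 11 − (-6) = 17.
Area = (11 × 17) / 2 = 93.5.

93.5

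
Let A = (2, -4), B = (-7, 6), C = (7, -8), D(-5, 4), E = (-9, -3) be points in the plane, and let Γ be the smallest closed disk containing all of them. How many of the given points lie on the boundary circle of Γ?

The farthest pair is B–C with squared distance 392. The circle on this segment as diameter has centre (0, -1) and r² = 392/4 = 98.
Check A: distance² to centre = 13 ≤ 98, so it lies inside.
All remaining points lie in this disk, and no smaller disk contains both endpoints, so this is the minimum enclosing circle.
The points at distance exactly r from the centre are B, C — 2 points.

2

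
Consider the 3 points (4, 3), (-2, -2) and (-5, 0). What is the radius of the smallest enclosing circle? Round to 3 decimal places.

4.743

Call the three points A, B, C in the order given.
Side lengths²: AB² = 61, AC² = 90, BC² = 13.
Since AC² = 90 ≥ 61 + 13 = 74, the angle opposite AC is not acute, so the smallest enclosing circle has AC as diameter.
Centre = midpoint of AC = (-0.5, 1.5), r² = 90/4 = 22.5.
r = √(22.5) ≈ 4.743.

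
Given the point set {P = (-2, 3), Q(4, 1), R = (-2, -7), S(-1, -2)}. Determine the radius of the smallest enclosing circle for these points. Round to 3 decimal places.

5.270

A smallest enclosing disk is always determined by at most three of the input points on its boundary.
The minimum enclosing circle is determined by three boundary points: P, Q, R.
Their circumcentre is (-1/3, -2) with r² = 250/9.
The farthest remaining point S is at distance² 4/9 ≤ 250/9.
r = √(250/9) ≈ 5.270.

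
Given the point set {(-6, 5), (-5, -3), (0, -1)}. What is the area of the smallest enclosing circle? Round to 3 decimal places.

60.428

Call the three points A, B, C in the order given.
Side lengths²: AB² = 65, AC² = 72, BC² = 29.
Since AC² = 72 < 65 + 29 = 94, the triangle is acute, so the smallest enclosing circle is the circumcircle.
Circumcentre = (-53/14, 17/14), r² = 1885/98.
Area = π·r² = π·1885/98 ≈ 60.428.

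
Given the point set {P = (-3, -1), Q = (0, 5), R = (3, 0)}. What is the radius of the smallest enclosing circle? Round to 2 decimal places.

Side lengths²: PQ² = 45, PR² = 37, QR² = 34.
Since PQ² = 45 < 37 + 34 = 71, the triangle is acute, so the smallest enclosing circle is the circumcircle.
Circumcentre = (-7/22, 31/22), r² = 3145/242.
r = √(3145/242) ≈ 3.60.

3.60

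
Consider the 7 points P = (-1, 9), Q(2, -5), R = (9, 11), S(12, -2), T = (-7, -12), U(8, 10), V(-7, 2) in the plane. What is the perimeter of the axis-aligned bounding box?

84

Width = max x − min x = 12 − (-7) = 19.
Height = max y − min y = 11 − (-12) = 23.
Perimeter = 2(19 + 23) = 84.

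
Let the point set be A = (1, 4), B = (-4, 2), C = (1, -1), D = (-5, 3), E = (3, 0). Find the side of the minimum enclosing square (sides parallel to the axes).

8

The bounding box has width 8 and height 5.
An axis-aligned square enclosing the set must have side ≥ max(width, height).
So the minimum side is max(8, 5) = 8.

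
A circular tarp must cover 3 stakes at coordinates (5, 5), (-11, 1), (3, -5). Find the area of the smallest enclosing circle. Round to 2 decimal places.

223.10

Call the three points A, B, C in the order given.
Side lengths²: AB² = 272, AC² = 104, BC² = 232.
Since AB² = 272 < 232 + 104 = 336, the triangle is acute, so the smallest enclosing circle is the circumcircle.
Circumcentre = (-49/19, 25/19), r² = 25636/361.
Area = π·r² = π·25636/361 ≈ 223.10.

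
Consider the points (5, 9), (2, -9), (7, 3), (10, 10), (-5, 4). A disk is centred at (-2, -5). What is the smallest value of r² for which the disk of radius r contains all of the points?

369

The required radius is the distance from (-2, -5) to the farthest point.
Squared distances: 245, 32, 145, 369, 90.
Maximum is 369, attained at (10, 10).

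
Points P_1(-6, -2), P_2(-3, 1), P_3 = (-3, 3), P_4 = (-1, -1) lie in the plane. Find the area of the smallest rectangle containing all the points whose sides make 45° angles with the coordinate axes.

24

In coordinates u = x + y, v = x − y the rectangle is axis-aligned; the map (x,y)→(u,v) scales areas by 2.
u-values: -8, -2, 0, -2; range = 0 − (-8) = 8.
v-values: -4, -4, -6, 0; range = 0 − (-6) = 6.
Area = (8 × 6) / 2 = 24.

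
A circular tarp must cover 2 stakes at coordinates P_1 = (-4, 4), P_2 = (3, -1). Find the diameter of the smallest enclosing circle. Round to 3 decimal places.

The smallest circle enclosing two points has them as diameter endpoints.
Centre = midpoint = (-0.5, 1.5); r² = |P_1P_2|²/4 = 74/4 = 18.5.
Diameter = 2r = 2√(18.5) ≈ 8.602.

8.602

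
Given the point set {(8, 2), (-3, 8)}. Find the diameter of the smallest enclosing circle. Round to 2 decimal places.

The smallest circle enclosing two points has them as diameter endpoints.
Centre = midpoint = (2.5, 5); r² = |(8, 2)−(-3, 8)|²/4 = 157/4 = 39.25.
Diameter = 2r = 2√(39.25) ≈ 12.53.

12.53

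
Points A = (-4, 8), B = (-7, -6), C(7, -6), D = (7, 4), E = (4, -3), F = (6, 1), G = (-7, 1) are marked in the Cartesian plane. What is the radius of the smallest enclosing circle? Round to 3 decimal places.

The minimum enclosing circle of a finite set is fixed by two of the points (as a diameter) or three (as a circumcircle).
The minimum enclosing circle is determined by three boundary points: A, B, C.
Their circumcentre is (0, -5/28) with r² = 64985/784.
The farthest remaining point D is at distance² 52105/784 ≤ 64985/784.
r = √(64985/784) ≈ 9.104.

9.104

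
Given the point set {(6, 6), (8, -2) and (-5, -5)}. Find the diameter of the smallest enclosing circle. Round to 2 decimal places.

15.56

Call the three points A, B, C in the order given.
Side lengths²: AB² = 68, AC² = 242, BC² = 178.
Since AC² = 242 < 178 + 68 = 246, the triangle is acute, so the smallest enclosing circle is the circumcircle.
Circumcentre = (0.6, 0.4), r² = 60.52.
Diameter = 2r = 2√(60.52) ≈ 15.56.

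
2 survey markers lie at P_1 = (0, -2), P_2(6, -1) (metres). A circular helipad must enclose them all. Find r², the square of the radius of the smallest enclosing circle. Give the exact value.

The smallest circle enclosing two points has them as diameter endpoints.
Centre = midpoint = (3, -1.5); r² = |P_1P_2|²/4 = 37/4 = 9.25.

9.25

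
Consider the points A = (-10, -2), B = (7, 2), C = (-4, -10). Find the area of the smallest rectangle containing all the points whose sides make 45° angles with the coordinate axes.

161

In coordinates u = x + y, v = x − y the rectangle is axis-aligned; the map (x,y)→(u,v) scales areas by 2.
u-values: -12, 9, -14; range = 9 − (-14) = 23.
v-values: -8, 5, 6; range = 6 − (-8) = 14.
Area = (23 × 14) / 2 = 161.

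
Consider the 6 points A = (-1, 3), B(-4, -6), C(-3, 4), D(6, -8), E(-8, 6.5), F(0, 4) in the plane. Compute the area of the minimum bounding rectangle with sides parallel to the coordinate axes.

x ranges over [-8, 6], width 14.
y ranges over [-8, 6.5], height 14.5.
Area = 14 × 14.5 = 203.

203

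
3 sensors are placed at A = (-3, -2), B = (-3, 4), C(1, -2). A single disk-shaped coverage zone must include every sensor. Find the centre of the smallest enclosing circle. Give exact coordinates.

(-1, 1)

Side lengths²: AB² = 36, AC² = 16, BC² = 52.
Since BC² = 52 ≥ 36 + 16 = 52, the angle opposite BC is not acute, so the smallest enclosing circle has BC as diameter.
Centre = midpoint of BC = (-1, 1), r² = 52/4 = 13.
Centre = (-1, 1).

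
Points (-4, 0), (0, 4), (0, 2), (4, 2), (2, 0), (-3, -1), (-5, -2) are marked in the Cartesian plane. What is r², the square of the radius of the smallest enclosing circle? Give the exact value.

24.25

By Welzl's lemma the MEC is supported by two points (diametrically opposite) or three points (on a circumcircle).
The farthest pair is (4, 2)–(-5, -2) with squared distance 97. The circle on this segment as diameter has centre (-0.5, 0) and r² = 97/4 = 24.25.
Check (-4, 0): distance² to centre = 12.25 ≤ 24.25, so it lies inside.
All remaining points lie in this disk, and no smaller disk contains both endpoints, so this is the minimum enclosing circle.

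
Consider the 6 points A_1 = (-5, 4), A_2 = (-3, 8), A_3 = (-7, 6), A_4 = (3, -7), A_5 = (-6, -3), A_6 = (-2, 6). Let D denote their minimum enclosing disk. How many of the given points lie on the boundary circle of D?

A smallest enclosing disk is always determined by at most three of the input points on its boundary.
The minimum enclosing circle is determined by three boundary points: A_2, A_3, A_4.
Their circumcentre is (-35/24, -1/12) with r² = 39005/576.
The farthest remaining point A_6 is at distance² 21485/576 ≤ 39005/576.
The points at distance exactly r from the centre are A_2, A_3, A_4 — 3 points.

3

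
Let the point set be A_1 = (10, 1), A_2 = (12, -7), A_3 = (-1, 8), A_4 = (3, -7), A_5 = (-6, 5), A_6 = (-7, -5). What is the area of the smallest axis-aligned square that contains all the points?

361

The bounding box has width 19 and height 15.
An axis-aligned square enclosing the set must have side ≥ max(width, height).
So the minimum side is max(19, 15) = 19.
Area = 19² = 361.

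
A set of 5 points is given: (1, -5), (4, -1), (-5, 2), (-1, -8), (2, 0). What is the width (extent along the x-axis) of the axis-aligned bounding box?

9

max x = 4, min x = -5, so width = 9.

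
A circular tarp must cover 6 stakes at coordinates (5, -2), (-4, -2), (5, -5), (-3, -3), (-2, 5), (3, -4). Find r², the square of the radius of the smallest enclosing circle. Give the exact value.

The minimum enclosing circle of a finite set is fixed by two of the points (as a diameter) or three (as a circumcircle).
The farthest pair is (5, -5)–(-2, 5) with squared distance 149. The circle on this segment as diameter has centre (1.5, 0) and r² = 149/4 = 37.25.
Check (5, -2): distance² to centre = 16.25 ≤ 37.25, so it lies inside.
All remaining points lie in this disk, and no smaller disk contains both endpoints, so this is the minimum enclosing circle.

37.25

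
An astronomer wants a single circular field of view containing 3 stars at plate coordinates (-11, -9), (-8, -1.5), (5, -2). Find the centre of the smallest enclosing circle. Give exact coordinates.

(-3, -5.5)

Call the three points A, B, C in the order given.
Side lengths²: AB² = 65.25, AC² = 305, BC² = 169.25.
Since AC² = 305 ≥ 169.25 + 65.25 = 234.5, the angle opposite AC is not acute, so the smallest enclosing circle has AC as diameter.
Centre = midpoint of AC = (-3, -5.5), r² = 305/4 = 76.25.
Centre = (-3, -5.5).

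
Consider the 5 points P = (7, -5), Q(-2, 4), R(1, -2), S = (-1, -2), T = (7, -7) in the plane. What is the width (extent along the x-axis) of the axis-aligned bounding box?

9

max x = 7, min x = -2, so width = 9.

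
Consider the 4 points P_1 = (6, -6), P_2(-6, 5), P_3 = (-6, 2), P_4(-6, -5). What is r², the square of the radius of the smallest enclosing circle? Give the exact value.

The minimum enclosing circle of a finite set is fixed by two of the points (as a diameter) or three (as a circumcircle).
The farthest pair is P_1–P_2 with squared distance 265. The circle on this segment as diameter has centre (0, -0.5) and r² = 265/4 = 66.25.
Check P_3: distance² to centre = 42.25 ≤ 66.25, so it lies inside.
All remaining points lie in this disk, and no smaller disk contains both endpoints, so this is the minimum enclosing circle.

66.25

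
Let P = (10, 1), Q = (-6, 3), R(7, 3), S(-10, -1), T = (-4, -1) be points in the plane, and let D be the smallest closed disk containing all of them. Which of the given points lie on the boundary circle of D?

The minimum enclosing circle of a finite set is fixed by two of the points (as a diameter) or three (as a circumcircle).
The farthest pair is P–S with squared distance 404. The circle on this segment as diameter has centre (0, 0) and r² = 404/4 = 101.
Check Q: distance² to centre = 45 ≤ 101, so it lies inside.
All remaining points lie in this disk, and no smaller disk contains both endpoints, so this is the minimum enclosing circle.
The points at distance exactly r from the centre are P, S — 2 points.

P, S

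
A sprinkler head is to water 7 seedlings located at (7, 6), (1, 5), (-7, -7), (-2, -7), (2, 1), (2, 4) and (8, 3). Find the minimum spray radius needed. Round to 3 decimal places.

9.552

By Welzl's lemma the MEC is supported by two points (diametrically opposite) or three points (on a circumcircle).
The farthest pair is (7, 6)–(-7, -7) with squared distance 365. The circle on this segment as diameter has centre (0, -0.5) and r² = 365/4 = 91.25.
Check (1, 5): distance² to centre = 31.25 ≤ 91.25, so it lies inside.
All remaining points lie in this disk, and no smaller disk contains both endpoints, so this is the minimum enclosing circle.
r = √(91.25) ≈ 9.552.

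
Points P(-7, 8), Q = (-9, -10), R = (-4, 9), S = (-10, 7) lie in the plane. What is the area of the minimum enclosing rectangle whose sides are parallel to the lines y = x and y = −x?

In coordinates u = x + y, v = x − y the rectangle is axis-aligned; the map (x,y)→(u,v) scales areas by 2.
u-values: 1, -19, 5, -3; range = 5 − (-19) = 24.
v-values: -15, 1, -13, -17; range = 1 − (-17) = 18.
Area = (24 × 18) / 2 = 216.

216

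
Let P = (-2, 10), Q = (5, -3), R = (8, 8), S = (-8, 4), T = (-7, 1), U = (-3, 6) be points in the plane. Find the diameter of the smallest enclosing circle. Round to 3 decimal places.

16.929

The minimum enclosing circle of a finite set is fixed by two of the points (as a diameter) or three (as a circumcircle).
The minimum enclosing circle is determined by three boundary points: Q, R, S.
Their circumcentre is (19/41, 170/41) with r² = 120445/1681.
The farthest remaining point T is at distance² 110277/1681 ≤ 120445/1681.
Diameter = 2r = 2√(120445/1681) ≈ 16.929.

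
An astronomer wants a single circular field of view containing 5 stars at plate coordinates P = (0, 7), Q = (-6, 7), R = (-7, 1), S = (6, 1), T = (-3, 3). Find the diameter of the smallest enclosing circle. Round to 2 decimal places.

The minimum enclosing circle of a finite set is fixed by two of the points (as a diameter) or three (as a circumcircle).
The minimum enclosing circle is determined by three boundary points: Q, R, S.
Their circumcentre is (-0.5, 3) with r² = 46.25.
The farthest remaining point P is at distance² 16.25 ≤ 46.25.
Diameter = 2r = 2√(46.25) ≈ 13.60.

13.60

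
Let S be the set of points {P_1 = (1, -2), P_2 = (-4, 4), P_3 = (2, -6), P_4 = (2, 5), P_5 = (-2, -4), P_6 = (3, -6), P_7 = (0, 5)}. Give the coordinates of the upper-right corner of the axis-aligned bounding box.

x-range [-4, 3], y-range [-6, 5].
The upper-right corner is (3, 5).

(3, 5)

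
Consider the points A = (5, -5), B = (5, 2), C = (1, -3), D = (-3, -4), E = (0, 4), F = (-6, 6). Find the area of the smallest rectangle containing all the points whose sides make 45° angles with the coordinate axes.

154

In coordinates u = x + y, v = x − y the rectangle is axis-aligned; the map (x,y)→(u,v) scales areas by 2.
u-values: 0, 7, -2, -7, 4, 0; range = 7 − (-7) = 14.
v-values: 10, 3, 4, 1, -4, -12; range = 10 − (-12) = 22.
Area = (14 × 22) / 2 = 154.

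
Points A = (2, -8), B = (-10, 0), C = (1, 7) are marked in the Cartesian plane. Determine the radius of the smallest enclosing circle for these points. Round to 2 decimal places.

Side lengths²: AB² = 208, AC² = 226, BC² = 170.
Since AC² = 226 < 208 + 170 = 378, the triangle is acute, so the smallest enclosing circle is the circumcircle.
Circumcentre = (-78/43, -31/43), r² = 124865/1849.
r = √(124865/1849) ≈ 8.22.

8.22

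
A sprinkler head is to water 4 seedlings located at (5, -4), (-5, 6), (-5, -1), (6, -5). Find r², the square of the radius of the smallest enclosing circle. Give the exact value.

60.5

The farthest pair is (-5, 6)–(6, -5) with squared distance 242. The circle on this segment as diameter has centre (0.5, 0.5) and r² = 242/4 = 60.5.
Check (5, -4): distance² to centre = 40.5 ≤ 60.5, so it lies inside.
All remaining points lie in this disk, and no smaller disk contains both endpoints, so this is the minimum enclosing circle.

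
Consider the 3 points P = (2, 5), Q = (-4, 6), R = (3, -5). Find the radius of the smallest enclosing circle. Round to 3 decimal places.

6.519

Side lengths²: PQ² = 37, PR² = 101, QR² = 170.
Since QR² = 170 ≥ 101 + 37 = 138, the angle opposite QR is not acute, so the smallest enclosing circle has QR as diameter.
Centre = midpoint of QR = (-0.5, 0.5), r² = 170/4 = 42.5.
r = √(42.5) ≈ 6.519.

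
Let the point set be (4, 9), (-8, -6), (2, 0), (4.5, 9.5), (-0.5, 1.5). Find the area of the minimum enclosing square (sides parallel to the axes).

240.25

The bounding box has width 12.5 and height 15.5.
An axis-aligned square enclosing the set must have side ≥ max(width, height).
So the minimum side is max(12.5, 15.5) = 15.5.
Area = 15.5² = 240.25.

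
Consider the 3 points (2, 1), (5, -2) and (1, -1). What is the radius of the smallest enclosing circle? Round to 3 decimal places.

Call the three points A, B, C in the order given.
Side lengths²: AB² = 18, AC² = 5, BC² = 17.
Since AB² = 18 < 17 + 5 = 22, the triangle is acute, so the smallest enclosing circle is the circumcircle.
Circumcentre = (19/6, -5/6), r² = 85/18.
r = √(85/18) ≈ 2.173.

2.173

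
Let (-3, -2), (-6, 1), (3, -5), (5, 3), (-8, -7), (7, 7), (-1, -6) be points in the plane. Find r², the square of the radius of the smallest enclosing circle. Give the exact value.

A smallest enclosing disk is always determined by at most three of the input points on its boundary.
The farthest pair is (-8, -7)–(7, 7) with squared distance 421. The circle on this segment as diameter has centre (-0.5, 0) and r² = 421/4 = 105.25.
Check (-3, -2): distance² to centre = 10.25 ≤ 105.25, so it lies inside.
All remaining points lie in this disk, and no smaller disk contains both endpoints, so this is the minimum enclosing circle.

105.25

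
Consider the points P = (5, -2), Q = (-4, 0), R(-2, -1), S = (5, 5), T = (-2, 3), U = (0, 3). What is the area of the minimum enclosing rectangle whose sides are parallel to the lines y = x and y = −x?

84

In coordinates u = x + y, v = x − y the rectangle is axis-aligned; the map (x,y)→(u,v) scales areas by 2.
u-values: 3, -4, -3, 10, 1, 3; range = 10 − (-4) = 14.
v-values: 7, -4, -1, 0, -5, -3; range = 7 − (-5) = 12.
Area = (14 × 12) / 2 = 84.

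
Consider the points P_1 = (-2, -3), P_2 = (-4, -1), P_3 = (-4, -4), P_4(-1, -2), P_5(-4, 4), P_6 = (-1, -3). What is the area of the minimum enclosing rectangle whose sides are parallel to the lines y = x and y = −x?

In coordinates u = x + y, v = x − y the rectangle is axis-aligned; the map (x,y)→(u,v) scales areas by 2.
u-values: -5, -5, -8, -3, 0, -4; range = 0 − (-8) = 8.
v-values: 1, -3, 0, 1, -8, 2; range = 2 − (-8) = 10.
Area = (8 × 10) / 2 = 40.

40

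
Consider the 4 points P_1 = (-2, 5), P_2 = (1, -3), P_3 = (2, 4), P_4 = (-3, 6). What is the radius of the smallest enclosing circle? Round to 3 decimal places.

4.924

The minimum enclosing circle of a finite set is fixed by two of the points (as a diameter) or three (as a circumcircle).
The farthest pair is P_2–P_4 with squared distance 97. The circle on this segment as diameter has centre (-1, 1.5) and r² = 97/4 = 24.25.
Check P_1: distance² to centre = 13.25 ≤ 24.25, so it lies inside.
All remaining points lie in this disk, and no smaller disk contains both endpoints, so this is the minimum enclosing circle.
r = √(24.25) ≈ 4.924.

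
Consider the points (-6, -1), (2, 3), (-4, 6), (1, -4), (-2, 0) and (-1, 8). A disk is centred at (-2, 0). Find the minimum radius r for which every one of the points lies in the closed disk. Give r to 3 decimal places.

8.062

The required radius is the distance from (-2, 0) to the farthest point.
Squared distances: 17, 25, 40, 25, 0, 65.
Maximum is 65, attained at (-1, 8).
r = √65 ≈ 8.062.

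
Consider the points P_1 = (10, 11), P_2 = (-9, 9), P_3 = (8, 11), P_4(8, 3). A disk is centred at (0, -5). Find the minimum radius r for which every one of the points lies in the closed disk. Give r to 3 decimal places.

The required radius is the distance from (0, -5) to the farthest point.
Squared distances: 356, 277, 320, 128.
Maximum is 356, attained at P_1.
r = √356 ≈ 18.868.

18.868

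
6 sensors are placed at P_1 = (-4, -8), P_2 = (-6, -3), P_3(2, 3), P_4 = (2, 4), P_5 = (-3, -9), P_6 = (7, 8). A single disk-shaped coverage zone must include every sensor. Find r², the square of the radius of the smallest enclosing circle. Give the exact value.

97.25

The farthest pair is P_5–P_6 with squared distance 389. The circle on this segment as diameter has centre (2, -0.5) and r² = 389/4 = 97.25.
Check P_1: distance² to centre = 92.25 ≤ 97.25, so it lies inside.
All remaining points lie in this disk, and no smaller disk contains both endpoints, so this is the minimum enclosing circle.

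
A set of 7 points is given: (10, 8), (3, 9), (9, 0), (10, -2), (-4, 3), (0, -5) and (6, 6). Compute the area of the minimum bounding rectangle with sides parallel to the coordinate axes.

196

x ranges over [-4, 10], width 14.
y ranges over [-5, 9], height 14.
Area = 14 × 14 = 196.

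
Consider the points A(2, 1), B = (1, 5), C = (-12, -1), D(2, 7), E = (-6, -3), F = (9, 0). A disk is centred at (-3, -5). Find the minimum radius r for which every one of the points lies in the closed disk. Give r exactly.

13

The required radius is the distance from (-3, -5) to the farthest point.
Squared distances: 61, 116, 97, 169, 13, 169.
Maximum is 169, attained at D.
r = √169 = 13.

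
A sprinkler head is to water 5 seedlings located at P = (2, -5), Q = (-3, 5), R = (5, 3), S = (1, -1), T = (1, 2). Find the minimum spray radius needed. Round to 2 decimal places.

5.63

A smallest enclosing disk is always determined by at most three of the input points on its boundary.
The minimum enclosing circle is determined by three boundary points: P, Q, R.
Their circumcentre is (1/14, 2/7) with r² = 6205/196.
The farthest remaining point T is at distance² 745/196 ≤ 6205/196.
r = √(6205/196) ≈ 5.63.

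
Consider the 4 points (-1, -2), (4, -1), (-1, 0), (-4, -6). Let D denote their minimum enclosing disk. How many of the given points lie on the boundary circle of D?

2

The farthest pair is (4, -1)–(-4, -6) with squared distance 89. The circle on this segment as diameter has centre (0, -3.5) and r² = 89/4 = 22.25.
Check (-1, -2): distance² to centre = 3.25 ≤ 22.25, so it lies inside.
All remaining points lie in this disk, and no smaller disk contains both endpoints, so this is the minimum enclosing circle.
The points at distance exactly r from the centre are (4, -1), (-4, -6) — 2 points.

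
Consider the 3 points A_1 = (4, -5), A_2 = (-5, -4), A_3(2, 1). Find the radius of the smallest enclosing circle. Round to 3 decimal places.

Side lengths²: A_1A_2² = 82, A_1A_3² = 40, A_2A_3² = 74.
Since A_1A_2² = 82 < 74 + 40 = 114, the triangle is acute, so the smallest enclosing circle is the circumcircle.
Circumcentre = (-9/26, -81/26), r² = 7585/338.
r = √(7585/338) ≈ 4.737.

4.737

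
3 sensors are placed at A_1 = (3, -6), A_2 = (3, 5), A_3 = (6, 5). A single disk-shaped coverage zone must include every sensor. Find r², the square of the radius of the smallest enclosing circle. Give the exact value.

Side lengths²: A_1A_2² = 121, A_1A_3² = 130, A_2A_3² = 9.
Since A_1A_3² = 130 ≥ 121 + 9 = 130, the angle opposite A_1A_3 is not acute, so the smallest enclosing circle has A_1A_3 as diameter.
Centre = midpoint of A_1A_3 = (4.5, -0.5), r² = 130/4 = 32.5.

32.5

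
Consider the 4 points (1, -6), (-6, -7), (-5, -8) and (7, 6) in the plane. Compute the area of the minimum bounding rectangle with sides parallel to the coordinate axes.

182

x ranges over [-6, 7], width 13.
y ranges over [-8, 6], height 14.
Area = 13 × 14 = 182.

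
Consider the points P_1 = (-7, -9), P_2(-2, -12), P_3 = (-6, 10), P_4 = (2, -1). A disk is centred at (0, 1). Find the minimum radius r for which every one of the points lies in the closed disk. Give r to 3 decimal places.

13.153

The required radius is the distance from (0, 1) to the farthest point.
Squared distances: 149, 173, 117, 8.
Maximum is 173, attained at P_2.
r = √173 ≈ 13.153.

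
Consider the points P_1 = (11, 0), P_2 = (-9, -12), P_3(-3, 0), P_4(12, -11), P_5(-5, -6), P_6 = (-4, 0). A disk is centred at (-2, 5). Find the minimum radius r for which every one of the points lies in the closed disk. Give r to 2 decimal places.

21.26

The required radius is the distance from (-2, 5) to the farthest point.
Squared distances: 194, 338, 26, 452, 130, 29.
Maximum is 452, attained at P_4.
r = √452 ≈ 21.26.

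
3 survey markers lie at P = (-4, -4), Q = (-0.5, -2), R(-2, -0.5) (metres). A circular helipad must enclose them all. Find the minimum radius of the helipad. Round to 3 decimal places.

2.089

Side lengths²: PQ² = 16.25, PR² = 16.25, QR² = 4.5.
Since PR² = 16.25 < 16.25 + 4.5 = 20.75, the triangle is acute, so the smallest enclosing circle is the circumcircle.
Circumcentre = (-111/44, -111/44), r² = 4225/968.
r = √(4225/968) ≈ 2.089.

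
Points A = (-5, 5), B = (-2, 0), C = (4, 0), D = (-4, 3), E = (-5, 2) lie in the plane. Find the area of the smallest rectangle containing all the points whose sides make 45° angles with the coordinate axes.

In coordinates u = x + y, v = x − y the rectangle is axis-aligned; the map (x,y)→(u,v) scales areas by 2.
u-values: 0, -2, 4, -1, -3; range = 4 − (-3) = 7.
v-values: -10, -2, 4, -7, -7; range = 4 − (-10) = 14.
Area = (7 × 14) / 2 = 49.

49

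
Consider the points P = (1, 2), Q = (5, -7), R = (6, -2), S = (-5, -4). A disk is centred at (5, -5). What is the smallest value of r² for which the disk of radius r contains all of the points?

101

The required radius is the distance from (5, -5) to the farthest point.
Squared distances: 65, 4, 10, 101.
Maximum is 101, attained at S.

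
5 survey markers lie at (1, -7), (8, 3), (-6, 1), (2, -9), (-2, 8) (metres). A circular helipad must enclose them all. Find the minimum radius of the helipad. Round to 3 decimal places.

8.732

The minimum enclosing circle of a finite set is fixed by two of the points (as a diameter) or three (as a circumcircle).
The farthest pair is (2, -9)–(-2, 8) with squared distance 305. The circle on this segment as diameter has centre (0, -0.5) and r² = 305/4 = 76.25.
Check (1, -7): distance² to centre = 43.25 ≤ 76.25, so it lies inside.
All remaining points lie in this disk, and no smaller disk contains both endpoints, so this is the minimum enclosing circle.
r = √(76.25) ≈ 8.732.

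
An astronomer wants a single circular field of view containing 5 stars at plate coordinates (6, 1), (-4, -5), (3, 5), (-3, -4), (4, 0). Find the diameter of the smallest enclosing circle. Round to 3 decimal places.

The minimum enclosing circle of a finite set is fixed by two of the points (as a diameter) or three (as a circumcircle).
The minimum enclosing circle is determined by three boundary points: (6, 1), (-4, -5), (3, 5).
Their circumcentre is (1/58, -21/58) with r² = 63325/1682.
The farthest remaining point (-3, -4) is at distance² 37573/1682 ≤ 63325/1682.
Diameter = 2r = 2√(63325/1682) ≈ 12.272.

12.272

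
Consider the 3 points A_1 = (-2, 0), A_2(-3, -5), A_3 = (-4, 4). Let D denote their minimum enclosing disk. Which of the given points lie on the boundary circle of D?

A_2, A_3

Side lengths²: A_1A_2² = 26, A_1A_3² = 20, A_2A_3² = 82.
Since A_2A_3² = 82 ≥ 26 + 20 = 46, the angle opposite A_2A_3 is not acute, so the smallest enclosing circle has A_2A_3 as diameter.
Centre = midpoint of A_2A_3 = (-3.5, -0.5), r² = 82/4 = 20.5.
The points at distance exactly r from the centre are A_2, A_3 — 2 points.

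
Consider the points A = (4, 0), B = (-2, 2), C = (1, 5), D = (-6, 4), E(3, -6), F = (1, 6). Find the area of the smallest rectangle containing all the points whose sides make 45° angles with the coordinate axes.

95

In coordinates u = x + y, v = x − y the rectangle is axis-aligned; the map (x,y)→(u,v) scales areas by 2.
u-values: 4, 0, 6, -2, -3, 7; range = 7 − (-3) = 10.
v-values: 4, -4, -4, -10, 9, -5; range = 9 − (-10) = 19.
Area = (10 × 19) / 2 = 95.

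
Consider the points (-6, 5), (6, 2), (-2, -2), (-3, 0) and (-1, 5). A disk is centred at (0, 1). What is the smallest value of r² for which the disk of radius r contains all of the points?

52

The required radius is the distance from (0, 1) to the farthest point.
Squared distances: 52, 37, 13, 10, 17.
Maximum is 52, attained at (-6, 5).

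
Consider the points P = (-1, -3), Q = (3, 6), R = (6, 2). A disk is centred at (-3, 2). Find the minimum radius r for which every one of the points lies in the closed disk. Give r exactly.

9

The required radius is the distance from (-3, 2) to the farthest point.
Squared distances: 29, 52, 81.
Maximum is 81, attained at R.
r = √81 = 9.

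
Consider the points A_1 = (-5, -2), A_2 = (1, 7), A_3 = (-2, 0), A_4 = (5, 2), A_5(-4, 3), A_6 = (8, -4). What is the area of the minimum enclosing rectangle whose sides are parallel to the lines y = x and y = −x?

142.5

In coordinates u = x + y, v = x − y the rectangle is axis-aligned; the map (x,y)→(u,v) scales areas by 2.
u-values: -7, 8, -2, 7, -1, 4; range = 8 − (-7) = 15.
v-values: -3, -6, -2, 3, -7, 12; range = 12 − (-7) = 19.
Area = (15 × 19) / 2 = 142.5.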